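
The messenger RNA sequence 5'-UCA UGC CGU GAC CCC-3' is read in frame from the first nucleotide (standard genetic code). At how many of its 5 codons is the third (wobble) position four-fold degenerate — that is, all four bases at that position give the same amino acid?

3

Codon 1 UCA (Ser): third position 4-fold.
Codon 2 UGC (Cys): third position 2-fold.
Codon 3 CGU (Arg): third position 4-fold.
Codon 4 GAC (Asp): third position 2-fold.
Codon 5 CCC (Pro): third position 4-fold.
Four-fold degenerate third positions: 3.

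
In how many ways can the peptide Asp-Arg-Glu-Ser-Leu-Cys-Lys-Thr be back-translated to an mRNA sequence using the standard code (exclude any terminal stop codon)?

Asp: 2 codons.
Arg: 6 codons.
Glu: 2 codons.
Ser: 6 codons.
Leu: 6 codons.
Cys: 2 codons.
Lys: 2 codons.
Thr: 4 codons.
2 × 6 × 2 × 6 × 6 × 2 × 2 × 4 = 13824.

13824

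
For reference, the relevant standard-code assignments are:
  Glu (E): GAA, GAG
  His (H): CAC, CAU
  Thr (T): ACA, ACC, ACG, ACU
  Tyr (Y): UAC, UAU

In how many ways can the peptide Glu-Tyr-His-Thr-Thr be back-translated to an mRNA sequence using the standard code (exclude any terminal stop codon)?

Glu: 2 codons.
Tyr: 2 codons.
His: 2 codons.
Thr: 4 codons.
Thr: 4 codons.
2 × 2 × 2 × 4 × 4 = 128.

128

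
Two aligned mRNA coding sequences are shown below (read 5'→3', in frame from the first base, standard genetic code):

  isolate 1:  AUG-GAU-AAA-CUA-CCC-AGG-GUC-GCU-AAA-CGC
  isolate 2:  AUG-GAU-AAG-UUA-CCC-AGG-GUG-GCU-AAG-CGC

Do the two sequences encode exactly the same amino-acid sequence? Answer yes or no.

yes

Codon 1: AUG Met / AUG Met — identical.
Codon 2: GAU Asp / GAU Asp — identical.
Codon 3: AAA Lys / AAG Lys — synonymous.
Codon 4: CUA Leu / UUA Leu — synonymous.
Codon 5: CCC Pro / CCC Pro — identical.
Codon 6: AGG Arg / AGG Arg — identical.
Codon 7: GUC Val / GUG Val — synonymous.
Codon 8: GCU Ala / GCU Ala — identical.
Codon 9: AAA Lys / AAG Lys — synonymous.
Codon 10: CGC Arg / CGC Arg — identical.
Nonsynonymous differences: 0 → same protein.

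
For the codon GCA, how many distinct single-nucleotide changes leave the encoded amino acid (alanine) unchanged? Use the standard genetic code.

3

Position 1: none → 0 synonymous.
Position 2: none → 0 synonymous.
Position 3: GCT, GCC, GCG → 3 synonymous.
Total: 0 + 0 + 3 = 3.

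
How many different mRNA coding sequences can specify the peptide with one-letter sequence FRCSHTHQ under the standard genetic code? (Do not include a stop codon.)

Phe: 2 codons.
Arg: 6 codons.
Cys: 2 codons.
Ser: 6 codons.
His: 2 codons.
Thr: 4 codons.
His: 2 codons.
Gln: 2 codons.
2 × 6 × 2 × 6 × 2 × 4 × 2 × 2 = 4608.

4608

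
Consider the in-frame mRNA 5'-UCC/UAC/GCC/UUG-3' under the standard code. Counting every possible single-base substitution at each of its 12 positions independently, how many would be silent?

9

Codon 1 (UCC, Ser): 3 synonymous substitutions.
Codon 2 (UAC, Tyr): 1 synonymous substitution.
Codon 3 (GCC, Ala): 3 synonymous substitutions.
Codon 4 (UUG, Leu): 2 synonymous substitutions.
Total: 3 + 1 + 3 + 2 = 9.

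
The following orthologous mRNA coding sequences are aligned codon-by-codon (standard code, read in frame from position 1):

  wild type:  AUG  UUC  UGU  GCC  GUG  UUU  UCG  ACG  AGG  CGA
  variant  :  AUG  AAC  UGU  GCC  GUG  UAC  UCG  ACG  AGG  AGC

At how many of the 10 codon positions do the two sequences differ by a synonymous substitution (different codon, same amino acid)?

Codon 1: AUG Met / AUG Met — identical.
Codon 2: UUC Phe / AAC Asn — nonsynonymous.
Codon 3: UGU Cys / UGU Cys — identical.
Codon 4: GCC Ala / GCC Ala — identical.
Codon 5: GUG Val / GUG Val — identical.
Codon 6: UUU Phe / UAC Tyr — nonsynonymous.
Codon 7: UCG Ser / UCG Ser — identical.
Codon 8: ACG Thr / ACG Thr — identical.
Codon 9: AGG Arg / AGG Arg — identical.
Codon 10: CGA Arg / AGC Ser — nonsynonymous.
Synonymous differences: 0.

0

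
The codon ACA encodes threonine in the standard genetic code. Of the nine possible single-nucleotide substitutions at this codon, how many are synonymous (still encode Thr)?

3

Position 1: none → 0 synonymous.
Position 2: none → 0 synonymous.
Position 3: ACU, ACC, ACG → 3 synonymous.
Total: 0 + 0 + 3 = 3.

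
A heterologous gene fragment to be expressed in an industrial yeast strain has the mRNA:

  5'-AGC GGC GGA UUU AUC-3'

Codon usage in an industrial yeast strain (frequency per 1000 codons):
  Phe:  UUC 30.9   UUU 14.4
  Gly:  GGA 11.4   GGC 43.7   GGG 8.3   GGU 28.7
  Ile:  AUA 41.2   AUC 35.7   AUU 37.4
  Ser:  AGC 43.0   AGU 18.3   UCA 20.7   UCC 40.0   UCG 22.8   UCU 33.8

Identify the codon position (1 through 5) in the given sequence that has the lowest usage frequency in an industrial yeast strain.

3

Codon 1 AGC (Ser): 43.0 per 1000.
Codon 2 GGC (Gly): 43.7 per 1000.
Codon 3 GGA (Gly): 11.4 per 1000.
Codon 4 UUU (Phe): 14.4 per 1000.
Codon 5 AUC (Ile): 35.7 per 1000.
Lowest frequency is 11.4 at codon 3.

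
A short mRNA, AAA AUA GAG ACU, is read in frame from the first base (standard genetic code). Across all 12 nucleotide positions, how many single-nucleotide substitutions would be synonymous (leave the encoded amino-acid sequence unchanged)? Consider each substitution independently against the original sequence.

7

Codon 1 (AAA, Lys): 1 synonymous substitution.
Codon 2 (AUA, Ile): 2 synonymous substitutions.
Codon 3 (GAG, Glu): 1 synonymous substitution.
Codon 4 (ACU, Thr): 3 synonymous substitutions.
Total: 1 + 2 + 1 + 3 = 7.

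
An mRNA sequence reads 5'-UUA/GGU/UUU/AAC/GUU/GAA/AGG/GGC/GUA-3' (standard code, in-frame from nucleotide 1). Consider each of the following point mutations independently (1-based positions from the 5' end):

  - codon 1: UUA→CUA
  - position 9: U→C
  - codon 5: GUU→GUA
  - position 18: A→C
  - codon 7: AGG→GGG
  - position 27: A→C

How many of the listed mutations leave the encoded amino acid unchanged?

4

Codon 1: UUA (Leu) → CUA (Leu) — synonymous.
Codon 3: UUU (Phe) → UUC (Phe) — synonymous.
Codon 5: GUU (Val) → GUA (Val) — synonymous.
Codon 6: GAA (Glu) → GAC (Asp) — missense.
Codon 7: AGG (Arg) → GGG (Gly) — missense.
Codon 9: GUA (Val) → GUC (Val) — synonymous.
Synonymous: 4 of 6.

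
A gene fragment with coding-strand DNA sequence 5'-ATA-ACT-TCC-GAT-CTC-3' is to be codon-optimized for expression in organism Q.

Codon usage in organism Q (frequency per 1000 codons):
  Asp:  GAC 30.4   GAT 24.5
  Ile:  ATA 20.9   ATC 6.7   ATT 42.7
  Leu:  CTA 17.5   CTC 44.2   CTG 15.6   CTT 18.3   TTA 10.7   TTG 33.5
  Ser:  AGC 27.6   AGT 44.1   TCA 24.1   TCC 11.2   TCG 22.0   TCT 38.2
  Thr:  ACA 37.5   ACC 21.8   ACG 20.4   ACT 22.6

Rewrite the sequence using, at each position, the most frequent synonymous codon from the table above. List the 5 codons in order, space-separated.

Codon 1 (Ile): best is ATT at 42.7.
Codon 2 (Thr): best is ACA at 37.5.
Codon 3 (Ser): best is AGT at 44.1.
Codon 4 (Asp): best is GAC at 30.4.
Codon 5 (Leu): best is CTC at 44.2.

ATT ACA AGT GAC CTC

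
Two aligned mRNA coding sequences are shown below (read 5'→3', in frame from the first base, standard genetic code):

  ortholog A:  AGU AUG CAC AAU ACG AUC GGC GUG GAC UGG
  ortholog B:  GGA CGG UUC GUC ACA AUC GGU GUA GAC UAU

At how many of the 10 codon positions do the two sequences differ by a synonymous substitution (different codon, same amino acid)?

3

Codon 1: AGU Ser / GGA Gly — nonsynonymous.
Codon 2: AUG Met / CGG Arg — nonsynonymous.
Codon 3: CAC His / UUC Phe — nonsynonymous.
Codon 4: AAU Asn / GUC Val — nonsynonymous.
Codon 5: ACG Thr / ACA Thr — synonymous.
Codon 6: AUC Ile / AUC Ile — identical.
Codon 7: GGC Gly / GGU Gly — synonymous.
Codon 8: GUG Val / GUA Val — synonymous.
Codon 9: GAC Asp / GAC Asp — identical.
Codon 10: UGG Trp / UAU Tyr — nonsynonymous.
Synonymous differences: 3.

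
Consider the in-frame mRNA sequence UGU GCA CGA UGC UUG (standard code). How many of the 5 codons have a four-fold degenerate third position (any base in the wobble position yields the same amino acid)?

2

Codon 1 UGU (Cys): third position 2-fold.
Codon 2 GCA (Ala): third position 4-fold.
Codon 3 CGA (Arg): third position 4-fold.
Codon 4 UGC (Cys): third position 2-fold.
Codon 5 UUG (Leu): third position 2-fold.
Four-fold degenerate third positions: 2.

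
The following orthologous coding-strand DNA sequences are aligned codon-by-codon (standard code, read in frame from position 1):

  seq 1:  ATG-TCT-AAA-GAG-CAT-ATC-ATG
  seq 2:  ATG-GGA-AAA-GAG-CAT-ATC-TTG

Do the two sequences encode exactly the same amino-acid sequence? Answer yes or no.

no

Codon 1: ATG Met / ATG Met — identical.
Codon 2: TCT Ser / GGA Gly — nonsynonymous.
Codon 3: AAA Lys / AAA Lys — identical.
Codon 4: GAG Glu / GAG Glu — identical.
Codon 5: CAT His / CAT His — identical.
Codon 6: ATC Ile / ATC Ile — identical.
Codon 7: ATG Met / TTG Leu — nonsynonymous.
Nonsynonymous differences: 2 → different protein.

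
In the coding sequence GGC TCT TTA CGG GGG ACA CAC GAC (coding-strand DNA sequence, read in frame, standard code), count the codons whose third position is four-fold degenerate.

Codon 1 GGC (Gly): third position 4-fold.
Codon 2 TCT (Ser): third position 4-fold.
Codon 3 TTA (Leu): third position 2-fold.
Codon 4 CGG (Arg): third position 4-fold.
Codon 5 GGG (Gly): third position 4-fold.
Codon 6 ACA (Thr): third position 4-fold.
Codon 7 CAC (His): third position 2-fold.
Codon 8 GAC (Asp): third position 2-fold.
Four-fold degenerate third positions: 5.

5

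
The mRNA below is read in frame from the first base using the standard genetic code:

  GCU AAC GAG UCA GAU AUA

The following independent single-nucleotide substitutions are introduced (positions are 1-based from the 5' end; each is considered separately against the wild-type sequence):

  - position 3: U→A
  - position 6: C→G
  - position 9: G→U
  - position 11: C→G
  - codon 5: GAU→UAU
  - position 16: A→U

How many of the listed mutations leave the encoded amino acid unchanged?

1

Codon 1: GCU (Ala) → GCA (Ala) — synonymous.
Codon 2: AAC (Asn) → AAG (Lys) — missense.
Codon 3: GAG (Glu) → GAU (Asp) — missense.
Codon 4: UCA (Ser) → UGA (Stop) — nonsense.
Codon 5: GAU (Asp) → UAU (Tyr) — missense.
Codon 6: AUA (Ile) → UUA (Leu) — missense.
Synonymous: 1 of 6.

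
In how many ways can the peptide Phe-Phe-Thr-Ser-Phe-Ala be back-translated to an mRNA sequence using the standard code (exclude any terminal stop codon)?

768

Phe: 2 codons.
Phe: 2 codons.
Thr: 4 codons.
Ser: 6 codons.
Phe: 2 codons.
Ala: 4 codons.
2 × 2 × 4 × 6 × 2 × 4 = 768.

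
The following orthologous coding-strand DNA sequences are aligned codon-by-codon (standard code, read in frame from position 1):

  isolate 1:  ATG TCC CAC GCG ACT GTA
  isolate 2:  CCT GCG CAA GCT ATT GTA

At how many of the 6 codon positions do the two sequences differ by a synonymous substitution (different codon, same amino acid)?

Codon 1: ATG Met / CCT Pro — nonsynonymous.
Codon 2: TCC Ser / GCG Ala — nonsynonymous.
Codon 3: CAC His / CAA Gln — nonsynonymous.
Codon 4: GCG Ala / GCT Ala — synonymous.
Codon 5: ACT Thr / ATT Ile — nonsynonymous.
Codon 6: GTA Val / GTA Val — identical.
Synonymous differences: 1.

1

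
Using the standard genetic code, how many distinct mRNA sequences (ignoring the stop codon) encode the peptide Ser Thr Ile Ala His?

576

Ser: 6 codons.
Thr: 4 codons.
Ile: 3 codons.
Ala: 4 codons.
His: 2 codons.
6 × 4 × 3 × 4 × 2 = 576.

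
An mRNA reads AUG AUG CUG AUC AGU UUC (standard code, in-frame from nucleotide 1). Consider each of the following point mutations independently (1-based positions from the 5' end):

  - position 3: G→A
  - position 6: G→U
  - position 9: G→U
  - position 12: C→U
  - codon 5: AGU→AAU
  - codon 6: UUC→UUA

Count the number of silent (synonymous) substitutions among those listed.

Codon 1: AUG (Met) → AUA (Ile) — missense.
Codon 2: AUG (Met) → AUU (Ile) — missense.
Codon 3: CUG (Leu) → CUU (Leu) — synonymous.
Codon 4: AUC (Ile) → AUU (Ile) — synonymous.
Codon 5: AGU (Ser) → AAU (Asn) — missense.
Codon 6: UUC (Phe) → UUA (Leu) — missense.
Synonymous: 2 of 6.

2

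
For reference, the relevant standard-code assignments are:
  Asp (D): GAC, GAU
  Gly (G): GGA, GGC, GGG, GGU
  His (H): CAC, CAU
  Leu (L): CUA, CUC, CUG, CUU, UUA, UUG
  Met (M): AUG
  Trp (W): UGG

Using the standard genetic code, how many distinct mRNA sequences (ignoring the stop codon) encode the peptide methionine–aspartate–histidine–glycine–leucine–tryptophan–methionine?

Met: 1 codon.
Asp: 2 codons.
His: 2 codons.
Gly: 4 codons.
Leu: 6 codons.
Trp: 1 codon.
Met: 1 codon.
1 × 2 × 2 × 4 × 6 × 1 × 1 = 96.

96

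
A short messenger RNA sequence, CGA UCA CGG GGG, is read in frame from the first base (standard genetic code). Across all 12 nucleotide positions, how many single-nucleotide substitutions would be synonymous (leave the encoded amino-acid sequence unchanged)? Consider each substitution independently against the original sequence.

Codon 1 (CGA, Arg): 4 synonymous substitutions.
Codon 2 (UCA, Ser): 3 synonymous substitutions.
Codon 3 (CGG, Arg): 4 synonymous substitutions.
Codon 4 (GGG, Gly): 3 synonymous substitutions.
Total: 4 + 3 + 4 + 3 = 14.

14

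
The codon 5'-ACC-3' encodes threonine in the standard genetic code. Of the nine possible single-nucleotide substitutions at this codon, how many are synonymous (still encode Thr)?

Position 1: none → 0 synonymous.
Position 2: none → 0 synonymous.
Position 3: ACT, ACA, ACG → 3 synonymous.
Total: 0 + 0 + 3 = 3.

3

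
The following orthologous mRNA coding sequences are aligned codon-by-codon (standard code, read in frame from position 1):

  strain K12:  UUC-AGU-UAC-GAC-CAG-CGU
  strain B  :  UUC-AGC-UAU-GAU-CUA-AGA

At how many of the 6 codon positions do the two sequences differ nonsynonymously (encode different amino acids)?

Codon 1: UUC Phe / UUC Phe — identical.
Codon 2: AGU Ser / AGC Ser — synonymous.
Codon 3: UAC Tyr / UAU Tyr — synonymous.
Codon 4: GAC Asp / GAU Asp — synonymous.
Codon 5: CAG Gln / CUA Leu — nonsynonymous.
Codon 6: CGU Arg / AGA Arg — synonymous.
Nonsynonymous differences: 1.

1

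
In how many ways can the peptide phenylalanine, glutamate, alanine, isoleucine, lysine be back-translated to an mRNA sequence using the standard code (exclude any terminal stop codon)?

96

Phe: 2 codons.
Glu: 2 codons.
Ala: 4 codons.
Ile: 3 codons.
Lys: 2 codons.
2 × 2 × 4 × 3 × 2 = 96.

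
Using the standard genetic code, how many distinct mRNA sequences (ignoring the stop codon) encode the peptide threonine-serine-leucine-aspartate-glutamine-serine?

3456

Thr: 4 codons.
Ser: 6 codons.
Leu: 6 codons.
Asp: 2 codons.
Gln: 2 codons.
Ser: 6 codons.
4 × 6 × 6 × 2 × 2 × 6 = 3456.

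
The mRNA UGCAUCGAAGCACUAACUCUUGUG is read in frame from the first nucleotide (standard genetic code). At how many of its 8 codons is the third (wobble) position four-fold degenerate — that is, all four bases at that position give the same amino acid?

5

Codon 1 UGC (Cys): third position 2-fold.
Codon 2 AUC (Ile): third position 3-fold.
Codon 3 GAA (Glu): third position 2-fold.
Codon 4 GCA (Ala): third position 4-fold.
Codon 5 CUA (Leu): third position 4-fold.
Codon 6 ACU (Thr): third position 4-fold.
Codon 7 CUU (Leu): third position 4-fold.
Codon 8 GUG (Val): third position 4-fold.
Four-fold degenerate third positions: 5.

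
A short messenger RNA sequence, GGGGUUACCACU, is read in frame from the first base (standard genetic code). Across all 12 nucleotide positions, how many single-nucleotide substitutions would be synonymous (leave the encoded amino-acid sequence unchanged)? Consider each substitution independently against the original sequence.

12

Codon 1 (GGG, Gly): 3 synonymous substitutions.
Codon 2 (GUU, Val): 3 synonymous substitutions.
Codon 3 (ACC, Thr): 3 synonymous substitutions.
Codon 4 (ACU, Thr): 3 synonymous substitutions.
Total: 3 + 3 + 3 + 3 = 12.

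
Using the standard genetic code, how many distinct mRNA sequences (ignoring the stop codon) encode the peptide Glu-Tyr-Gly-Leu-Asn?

192

Glu: 2 codons.
Tyr: 2 codons.
Gly: 4 codons.
Leu: 6 codons.
Asn: 2 codons.
2 × 2 × 4 × 6 × 2 = 192.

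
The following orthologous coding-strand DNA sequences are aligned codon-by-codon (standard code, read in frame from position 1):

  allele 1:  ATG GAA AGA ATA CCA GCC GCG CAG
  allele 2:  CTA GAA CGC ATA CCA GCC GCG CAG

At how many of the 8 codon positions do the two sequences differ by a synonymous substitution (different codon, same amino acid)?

1

Codon 1: ATG Met / CTA Leu — nonsynonymous.
Codon 2: GAA Glu / GAA Glu — identical.
Codon 3: AGA Arg / CGC Arg — synonymous.
Codon 4: ATA Ile / ATA Ile — identical.
Codon 5: CCA Pro / CCA Pro — identical.
Codon 6: GCC Ala / GCC Ala — identical.
Codon 7: GCG Ala / GCG Ala — identical.
Codon 8: CAG Gln / CAG Gln — identical.
Synonymous differences: 1.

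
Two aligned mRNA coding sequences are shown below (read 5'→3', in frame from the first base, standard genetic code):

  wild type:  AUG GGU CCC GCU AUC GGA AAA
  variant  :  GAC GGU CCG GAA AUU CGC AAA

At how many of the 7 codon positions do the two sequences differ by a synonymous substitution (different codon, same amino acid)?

2

Codon 1: AUG Met / GAC Asp — nonsynonymous.
Codon 2: GGU Gly / GGU Gly — identical.
Codon 3: CCC Pro / CCG Pro — synonymous.
Codon 4: GCU Ala / GAA Glu — nonsynonymous.
Codon 5: AUC Ile / AUU Ile — synonymous.
Codon 6: GGA Gly / CGC Arg — nonsynonymous.
Codon 7: AAA Lys / AAA Lys — identical.
Synonymous differences: 2.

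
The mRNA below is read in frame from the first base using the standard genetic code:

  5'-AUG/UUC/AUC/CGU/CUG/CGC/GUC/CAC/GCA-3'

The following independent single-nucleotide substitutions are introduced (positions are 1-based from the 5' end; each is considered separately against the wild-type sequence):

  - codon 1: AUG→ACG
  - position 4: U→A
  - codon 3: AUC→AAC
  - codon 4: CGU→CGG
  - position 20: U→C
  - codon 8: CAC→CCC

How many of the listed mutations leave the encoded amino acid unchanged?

Codon 1: AUG (Met) → ACG (Thr) — missense.
Codon 2: UUC (Phe) → AUC (Ile) — missense.
Codon 3: AUC (Ile) → AAC (Asn) — missense.
Codon 4: CGU (Arg) → CGG (Arg) — synonymous.
Codon 7: GUC (Val) → GCC (Ala) — missense.
Codon 8: CAC (His) → CCC (Pro) — missense.
Synonymous: 1 of 6.

1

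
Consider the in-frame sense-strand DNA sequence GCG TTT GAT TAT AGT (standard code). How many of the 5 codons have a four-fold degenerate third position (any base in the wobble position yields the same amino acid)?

Codon 1 GCG (Ala): third position 4-fold.
Codon 2 TTT (Phe): third position 2-fold.
Codon 3 GAT (Asp): third position 2-fold.
Codon 4 TAT (Tyr): third position 2-fold.
Codon 5 AGT (Ser): third position 2-fold.
Four-fold degenerate third positions: 1.

1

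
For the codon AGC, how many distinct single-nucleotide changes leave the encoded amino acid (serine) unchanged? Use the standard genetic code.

1

Position 1: none → 0 synonymous.
Position 2: none → 0 synonymous.
Position 3: AGT → 1 synonymous.
Total: 0 + 0 + 1 = 1.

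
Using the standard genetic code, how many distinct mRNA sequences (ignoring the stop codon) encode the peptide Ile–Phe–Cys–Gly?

48

Ile: 3 codons.
Phe: 2 codons.
Cys: 2 codons.
Gly: 4 codons.
3 × 2 × 2 × 4 = 48.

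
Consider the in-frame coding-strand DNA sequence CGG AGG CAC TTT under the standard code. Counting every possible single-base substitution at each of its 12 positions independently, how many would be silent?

Codon 1 (CGG, Arg): 4 synonymous substitutions.
Codon 2 (AGG, Arg): 2 synonymous substitutions.
Codon 3 (CAC, His): 1 synonymous substitution.
Codon 4 (TTT, Phe): 1 synonymous substitution.
Total: 4 + 2 + 1 + 1 = 8.

8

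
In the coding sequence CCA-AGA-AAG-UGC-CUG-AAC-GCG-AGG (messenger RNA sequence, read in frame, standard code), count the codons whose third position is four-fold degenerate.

3

Codon 1 CCA (Pro): third position 4-fold.
Codon 2 AGA (Arg): third position 2-fold.
Codon 3 AAG (Lys): third position 2-fold.
Codon 4 UGC (Cys): third position 2-fold.
Codon 5 CUG (Leu): third position 4-fold.
Codon 6 AAC (Asn): third position 2-fold.
Codon 7 GCG (Ala): third position 4-fold.
Codon 8 AGG (Arg): third position 2-fold.
Four-fold degenerate third positions: 3.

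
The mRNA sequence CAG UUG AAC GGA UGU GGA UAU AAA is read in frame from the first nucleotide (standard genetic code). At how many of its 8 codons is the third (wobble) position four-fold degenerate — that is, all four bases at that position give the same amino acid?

Codon 1 CAG (Gln): third position 2-fold.
Codon 2 UUG (Leu): third position 2-fold.
Codon 3 AAC (Asn): third position 2-fold.
Codon 4 GGA (Gly): third position 4-fold.
Codon 5 UGU (Cys): third position 2-fold.
Codon 6 GGA (Gly): third position 4-fold.
Codon 7 UAU (Tyr): third position 2-fold.
Codon 8 AAA (Lys): third position 2-fold.
Four-fold degenerate third positions: 2.

2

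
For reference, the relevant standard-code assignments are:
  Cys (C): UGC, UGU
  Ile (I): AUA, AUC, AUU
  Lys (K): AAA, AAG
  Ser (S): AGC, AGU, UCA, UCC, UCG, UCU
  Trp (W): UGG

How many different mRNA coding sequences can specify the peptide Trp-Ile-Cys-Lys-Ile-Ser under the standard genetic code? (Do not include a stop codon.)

Trp: 1 codon.
Ile: 3 codons.
Cys: 2 codons.
Lys: 2 codons.
Ile: 3 codons.
Ser: 6 codons.
1 × 3 × 2 × 2 × 3 × 6 = 216.

216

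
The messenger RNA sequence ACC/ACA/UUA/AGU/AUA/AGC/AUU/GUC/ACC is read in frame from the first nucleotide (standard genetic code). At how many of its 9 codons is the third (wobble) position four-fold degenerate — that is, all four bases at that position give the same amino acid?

Codon 1 ACC (Thr): third position 4-fold.
Codon 2 ACA (Thr): third position 4-fold.
Codon 3 UUA (Leu): third position 2-fold.
Codon 4 AGU (Ser): third position 2-fold.
Codon 5 AUA (Ile): third position 3-fold.
Codon 6 AGC (Ser): third position 2-fold.
Codon 7 AUU (Ile): third position 3-fold.
Codon 8 GUC (Val): third position 4-fold.
Codon 9 ACC (Thr): third position 4-fold.
Four-fold degenerate third positions: 4.

4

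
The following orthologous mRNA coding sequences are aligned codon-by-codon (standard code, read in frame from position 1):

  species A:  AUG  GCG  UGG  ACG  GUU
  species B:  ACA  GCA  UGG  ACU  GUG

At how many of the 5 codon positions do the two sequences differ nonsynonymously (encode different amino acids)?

1

Codon 1: AUG Met / ACA Thr — nonsynonymous.
Codon 2: GCG Ala / GCA Ala — synonymous.
Codon 3: UGG Trp / UGG Trp — identical.
Codon 4: ACG Thr / ACU Thr — synonymous.
Codon 5: GUU Val / GUG Val — synonymous.
Nonsynonymous differences: 1.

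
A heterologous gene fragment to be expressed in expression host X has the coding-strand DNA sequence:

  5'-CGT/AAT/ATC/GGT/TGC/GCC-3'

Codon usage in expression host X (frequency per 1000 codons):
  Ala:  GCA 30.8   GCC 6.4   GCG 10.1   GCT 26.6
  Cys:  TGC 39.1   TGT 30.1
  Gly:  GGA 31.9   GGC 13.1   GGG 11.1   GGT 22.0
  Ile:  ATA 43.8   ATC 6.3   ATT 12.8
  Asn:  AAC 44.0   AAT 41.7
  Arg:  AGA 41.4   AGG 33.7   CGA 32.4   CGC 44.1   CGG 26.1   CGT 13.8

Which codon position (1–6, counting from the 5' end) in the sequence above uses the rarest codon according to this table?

3

Codon 1 CGT (Arg): 13.8 per 1000.
Codon 2 AAT (Asn): 41.7 per 1000.
Codon 3 ATC (Ile): 6.3 per 1000.
Codon 4 GGT (Gly): 22.0 per 1000.
Codon 5 TGC (Cys): 39.1 per 1000.
Codon 6 GCC (Ala): 6.4 per 1000.
Lowest frequency is 6.3 at codon 3.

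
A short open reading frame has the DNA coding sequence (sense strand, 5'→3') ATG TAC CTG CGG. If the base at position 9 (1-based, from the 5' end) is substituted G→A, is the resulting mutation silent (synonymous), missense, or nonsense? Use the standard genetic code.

Position 9 falls in codon 3: CTG → Leu.
After the substitution the codon is CTA → Leu.
Both encode Leu, so the change is synonymous.

silent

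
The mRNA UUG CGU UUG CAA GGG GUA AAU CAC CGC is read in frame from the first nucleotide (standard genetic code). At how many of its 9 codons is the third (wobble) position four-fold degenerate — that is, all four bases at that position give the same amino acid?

Codon 1 UUG (Leu): third position 2-fold.
Codon 2 CGU (Arg): third position 4-fold.
Codon 3 UUG (Leu): third position 2-fold.
Codon 4 CAA (Gln): third position 2-fold.
Codon 5 GGG (Gly): third position 4-fold.
Codon 6 GUA (Val): third position 4-fold.
Codon 7 AAU (Asn): third position 2-fold.
Codon 8 CAC (His): third position 2-fold.
Codon 9 CGC (Arg): third position 4-fold.
Four-fold degenerate third positions: 4.

4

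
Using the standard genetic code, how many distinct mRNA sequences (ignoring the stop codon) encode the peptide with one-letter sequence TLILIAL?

31104

Thr: 4 codons.
Leu: 6 codons.
Ile: 3 codons.
Leu: 6 codons.
Ile: 3 codons.
Ala: 4 codons.
Leu: 6 codons.
4 × 6 × 3 × 6 × 3 × 4 × 6 = 31104.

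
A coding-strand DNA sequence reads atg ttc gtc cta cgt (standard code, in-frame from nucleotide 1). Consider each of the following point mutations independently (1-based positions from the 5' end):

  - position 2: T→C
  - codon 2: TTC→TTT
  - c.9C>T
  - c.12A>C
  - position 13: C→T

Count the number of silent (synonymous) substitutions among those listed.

3

Codon 1: ATG (Met) → ACG (Thr) — missense.
Codon 2: TTC (Phe) → TTT (Phe) — synonymous.
Codon 3: GTC (Val) → GTT (Val) — synonymous.
Codon 4: CTA (Leu) → CTC (Leu) — synonymous.
Codon 5: CGT (Arg) → TGT (Cys) — missense.
Synonymous: 3 of 5.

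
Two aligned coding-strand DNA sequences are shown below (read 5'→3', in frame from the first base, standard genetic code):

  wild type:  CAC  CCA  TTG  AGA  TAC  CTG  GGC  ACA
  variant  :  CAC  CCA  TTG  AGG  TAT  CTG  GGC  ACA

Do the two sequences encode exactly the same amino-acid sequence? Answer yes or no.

Codon 1: CAC His / CAC His — identical.
Codon 2: CCA Pro / CCA Pro — identical.
Codon 3: TTG Leu / TTG Leu — identical.
Codon 4: AGA Arg / AGG Arg — synonymous.
Codon 5: TAC Tyr / TAT Tyr — synonymous.
Codon 6: CTG Leu / CTG Leu — identical.
Codon 7: GGC Gly / GGC Gly — identical.
Codon 8: ACA Thr / ACA Thr — identical.
Nonsynonymous differences: 0 → same protein.

yes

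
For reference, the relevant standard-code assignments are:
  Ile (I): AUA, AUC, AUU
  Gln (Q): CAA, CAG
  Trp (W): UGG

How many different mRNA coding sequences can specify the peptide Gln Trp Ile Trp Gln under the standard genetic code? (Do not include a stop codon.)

12

Gln: 2 codons.
Trp: 1 codon.
Ile: 3 codons.
Trp: 1 codon.
Gln: 2 codons.
2 × 1 × 3 × 1 × 2 = 12.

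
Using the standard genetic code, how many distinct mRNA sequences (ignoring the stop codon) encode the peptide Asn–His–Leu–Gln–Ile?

Asn: 2 codons.
His: 2 codons.
Leu: 6 codons.
Gln: 2 codons.
Ile: 3 codons.
2 × 2 × 6 × 2 × 3 = 144.

144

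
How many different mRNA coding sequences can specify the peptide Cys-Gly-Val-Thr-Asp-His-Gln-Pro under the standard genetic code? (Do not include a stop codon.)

4096

Cys: 2 codons.
Gly: 4 codons.
Val: 4 codons.
Thr: 4 codons.
Asp: 2 codons.
His: 2 codons.
Gln: 2 codons.
Pro: 4 codons.
2 × 4 × 4 × 4 × 2 × 2 × 2 × 4 = 4096.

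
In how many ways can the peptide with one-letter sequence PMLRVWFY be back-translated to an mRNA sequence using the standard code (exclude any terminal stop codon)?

Pro: 4 codons.
Met: 1 codon.
Leu: 6 codons.
Arg: 6 codons.
Val: 4 codons.
Trp: 1 codon.
Phe: 2 codons.
Tyr: 2 codons.
4 × 1 × 6 × 6 × 4 × 1 × 2 × 2 = 2304.

2304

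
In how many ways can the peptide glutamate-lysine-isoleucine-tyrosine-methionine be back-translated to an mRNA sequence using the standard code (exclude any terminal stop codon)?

Glu: 2 codons.
Lys: 2 codons.
Ile: 3 codons.
Tyr: 2 codons.
Met: 1 codon.
2 × 2 × 3 × 2 × 1 = 24.

24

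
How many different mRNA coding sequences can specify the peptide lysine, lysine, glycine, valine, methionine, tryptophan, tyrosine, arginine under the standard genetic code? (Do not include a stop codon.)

768

Lys: 2 codons.
Lys: 2 codons.
Gly: 4 codons.
Val: 4 codons.
Met: 1 codon.
Trp: 1 codon.
Tyr: 2 codons.
Arg: 6 codons.
2 × 2 × 4 × 4 × 1 × 1 × 2 × 6 = 768.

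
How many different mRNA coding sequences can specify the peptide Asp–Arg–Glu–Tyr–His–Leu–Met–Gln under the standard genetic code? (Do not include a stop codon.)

Asp: 2 codons.
Arg: 6 codons.
Glu: 2 codons.
Tyr: 2 codons.
His: 2 codons.
Leu: 6 codons.
Met: 1 codon.
Gln: 2 codons.
2 × 6 × 2 × 2 × 2 × 6 × 1 × 2 = 1152.

1152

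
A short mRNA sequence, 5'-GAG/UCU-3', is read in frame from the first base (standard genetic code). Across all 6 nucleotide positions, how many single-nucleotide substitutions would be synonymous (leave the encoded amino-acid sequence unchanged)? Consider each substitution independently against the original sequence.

Codon 1 (GAG, Glu): 1 synonymous substitution.
Codon 2 (UCU, Ser): 3 synonymous substitutions.
Total: 1 + 3 = 4.

4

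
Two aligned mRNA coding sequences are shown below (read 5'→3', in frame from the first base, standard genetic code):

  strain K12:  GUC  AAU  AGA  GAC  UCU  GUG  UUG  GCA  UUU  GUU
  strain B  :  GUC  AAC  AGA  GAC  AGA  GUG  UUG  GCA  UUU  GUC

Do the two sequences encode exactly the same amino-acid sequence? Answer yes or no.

Codon 1: GUC Val / GUC Val — identical.
Codon 2: AAU Asn / AAC Asn — synonymous.
Codon 3: AGA Arg / AGA Arg — identical.
Codon 4: GAC Asp / GAC Asp — identical.
Codon 5: UCU Ser / AGA Arg — nonsynonymous.
Codon 6: GUG Val / GUG Val — identical.
Codon 7: UUG Leu / UUG Leu — identical.
Codon 8: GCA Ala / GCA Ala — identical.
Codon 9: UUU Phe / UUU Phe — identical.
Codon 10: GUU Val / GUC Val — synonymous.
Nonsynonymous differences: 1 → different protein.

no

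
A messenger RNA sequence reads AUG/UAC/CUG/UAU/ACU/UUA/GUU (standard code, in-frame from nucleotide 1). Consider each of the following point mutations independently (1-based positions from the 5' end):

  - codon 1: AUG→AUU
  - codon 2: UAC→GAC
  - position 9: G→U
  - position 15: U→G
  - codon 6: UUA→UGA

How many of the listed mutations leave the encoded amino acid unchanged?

2

Codon 1: AUG (Met) → AUU (Ile) — missense.
Codon 2: UAC (Tyr) → GAC (Asp) — missense.
Codon 3: CUG (Leu) → CUU (Leu) — synonymous.
Codon 5: ACU (Thr) → ACG (Thr) — synonymous.
Codon 6: UUA (Leu) → UGA (Stop) — nonsense.
Synonymous: 2 of 5.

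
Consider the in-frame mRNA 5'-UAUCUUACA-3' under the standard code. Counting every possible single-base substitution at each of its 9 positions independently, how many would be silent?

Codon 1 (UAU, Tyr): 1 synonymous substitution.
Codon 2 (CUU, Leu): 3 synonymous substitutions.
Codon 3 (ACA, Thr): 3 synonymous substitutions.
Total: 1 + 3 + 3 = 7.

7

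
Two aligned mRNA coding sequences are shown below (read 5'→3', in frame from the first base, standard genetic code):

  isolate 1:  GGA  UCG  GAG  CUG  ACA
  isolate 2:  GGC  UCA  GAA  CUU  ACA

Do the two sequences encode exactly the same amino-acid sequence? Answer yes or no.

yes

Codon 1: GGA Gly / GGC Gly — synonymous.
Codon 2: UCG Ser / UCA Ser — synonymous.
Codon 3: GAG Glu / GAA Glu — synonymous.
Codon 4: CUG Leu / CUU Leu — synonymous.
Codon 5: ACA Thr / ACA Thr — identical.
Nonsynonymous differences: 0 → same protein.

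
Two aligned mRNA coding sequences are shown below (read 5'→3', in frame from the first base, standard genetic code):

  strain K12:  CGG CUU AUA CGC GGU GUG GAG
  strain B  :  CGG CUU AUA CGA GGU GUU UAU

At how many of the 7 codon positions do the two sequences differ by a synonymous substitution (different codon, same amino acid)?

Codon 1: CGG Arg / CGG Arg — identical.
Codon 2: CUU Leu / CUU Leu — identical.
Codon 3: AUA Ile / AUA Ile — identical.
Codon 4: CGC Arg / CGA Arg — synonymous.
Codon 5: GGU Gly / GGU Gly — identical.
Codon 6: GUG Val / GUU Val — synonymous.
Codon 7: GAG Glu / UAU Tyr — nonsynonymous.
Synonymous differences: 2.

2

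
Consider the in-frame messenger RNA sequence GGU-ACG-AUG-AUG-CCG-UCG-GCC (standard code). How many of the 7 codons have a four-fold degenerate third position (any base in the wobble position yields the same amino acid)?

5

Codon 1 GGU (Gly): third position 4-fold.
Codon 2 ACG (Thr): third position 4-fold.
Codon 3 AUG (Met): third position 1-fold.
Codon 4 AUG (Met): third position 1-fold.
Codon 5 CCG (Pro): third position 4-fold.
Codon 6 UCG (Ser): third position 4-fold.
Codon 7 GCC (Ala): third position 4-fold.
Four-fold degenerate third positions: 5.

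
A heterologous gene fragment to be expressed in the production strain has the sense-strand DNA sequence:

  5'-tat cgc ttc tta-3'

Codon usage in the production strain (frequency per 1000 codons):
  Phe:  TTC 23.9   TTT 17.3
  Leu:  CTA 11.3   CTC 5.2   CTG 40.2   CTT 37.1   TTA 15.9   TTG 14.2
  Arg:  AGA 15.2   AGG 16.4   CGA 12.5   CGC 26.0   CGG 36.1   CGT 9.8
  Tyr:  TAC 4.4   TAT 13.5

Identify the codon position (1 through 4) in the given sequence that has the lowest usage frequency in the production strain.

1

Codon 1 TAT (Tyr): 13.5 per 1000.
Codon 2 CGC (Arg): 26.0 per 1000.
Codon 3 TTC (Phe): 23.9 per 1000.
Codon 4 TTA (Leu): 15.9 per 1000.
Lowest frequency is 13.5 at codon 1.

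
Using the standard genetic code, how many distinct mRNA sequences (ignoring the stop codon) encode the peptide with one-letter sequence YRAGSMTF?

Tyr: 2 codons.
Arg: 6 codons.
Ala: 4 codons.
Gly: 4 codons.
Ser: 6 codons.
Met: 1 codon.
Thr: 4 codons.
Phe: 2 codons.
2 × 6 × 4 × 4 × 6 × 1 × 4 × 2 = 9216.

9216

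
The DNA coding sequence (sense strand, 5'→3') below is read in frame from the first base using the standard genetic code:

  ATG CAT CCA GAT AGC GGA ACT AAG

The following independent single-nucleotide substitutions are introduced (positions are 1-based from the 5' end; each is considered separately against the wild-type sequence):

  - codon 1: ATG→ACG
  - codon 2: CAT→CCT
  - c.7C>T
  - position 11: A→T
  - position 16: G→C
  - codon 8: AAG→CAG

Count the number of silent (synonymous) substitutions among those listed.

0

Codon 1: ATG (Met) → ACG (Thr) — missense.
Codon 2: CAT (His) → CCT (Pro) — missense.
Codon 3: CCA (Pro) → TCA (Ser) — missense.
Codon 4: GAT (Asp) → GTT (Val) — missense.
Codon 6: GGA (Gly) → CGA (Arg) — missense.
Codon 8: AAG (Lys) → CAG (Gln) — missense.
Synonymous: 0 of 6.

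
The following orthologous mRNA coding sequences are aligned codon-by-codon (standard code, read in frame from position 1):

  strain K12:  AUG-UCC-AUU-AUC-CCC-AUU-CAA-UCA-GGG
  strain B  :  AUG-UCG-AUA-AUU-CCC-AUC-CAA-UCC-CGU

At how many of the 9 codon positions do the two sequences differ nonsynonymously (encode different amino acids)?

Codon 1: AUG Met / AUG Met — identical.
Codon 2: UCC Ser / UCG Ser — synonymous.
Codon 3: AUU Ile / AUA Ile — synonymous.
Codon 4: AUC Ile / AUU Ile — synonymous.
Codon 5: CCC Pro / CCC Pro — identical.
Codon 6: AUU Ile / AUC Ile — synonymous.
Codon 7: CAA Gln / CAA Gln — identical.
Codon 8: UCA Ser / UCC Ser — synonymous.
Codon 9: GGG Gly / CGU Arg — nonsynonymous.
Nonsynonymous differences: 1.

1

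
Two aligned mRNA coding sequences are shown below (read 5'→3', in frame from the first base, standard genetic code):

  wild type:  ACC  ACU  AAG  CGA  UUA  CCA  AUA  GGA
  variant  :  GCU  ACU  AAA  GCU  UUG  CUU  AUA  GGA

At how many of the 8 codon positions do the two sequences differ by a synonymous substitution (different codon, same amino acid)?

Codon 1: ACC Thr / GCU Ala — nonsynonymous.
Codon 2: ACU Thr / ACU Thr — identical.
Codon 3: AAG Lys / AAA Lys — synonymous.
Codon 4: CGA Arg / GCU Ala — nonsynonymous.
Codon 5: UUA Leu / UUG Leu — synonymous.
Codon 6: CCA Pro / CUU Leu — nonsynonymous.
Codon 7: AUA Ile / AUA Ile — identical.
Codon 8: GGA Gly / GGA Gly — identical.
Synonymous differences: 2.

2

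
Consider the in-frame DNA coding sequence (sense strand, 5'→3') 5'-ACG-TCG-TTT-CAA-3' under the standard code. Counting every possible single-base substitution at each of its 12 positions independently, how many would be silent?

Codon 1 (ACG, Thr): 3 synonymous substitutions.
Codon 2 (TCG, Ser): 3 synonymous substitutions.
Codon 3 (TTT, Phe): 1 synonymous substitution.
Codon 4 (CAA, Gln): 1 synonymous substitution.
Total: 3 + 3 + 1 + 1 = 8.

8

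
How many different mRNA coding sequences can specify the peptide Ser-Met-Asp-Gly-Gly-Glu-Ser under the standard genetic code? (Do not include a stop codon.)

2304

Ser: 6 codons.
Met: 1 codon.
Asp: 2 codons.
Gly: 4 codons.
Gly: 4 codons.
Glu: 2 codons.
Ser: 6 codons.
6 × 1 × 2 × 4 × 4 × 2 × 6 = 2304.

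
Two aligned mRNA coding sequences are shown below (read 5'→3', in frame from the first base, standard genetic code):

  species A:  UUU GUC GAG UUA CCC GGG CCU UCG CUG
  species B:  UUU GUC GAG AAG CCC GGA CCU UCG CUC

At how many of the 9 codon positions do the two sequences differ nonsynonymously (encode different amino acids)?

Codon 1: UUU Phe / UUU Phe — identical.
Codon 2: GUC Val / GUC Val — identical.
Codon 3: GAG Glu / GAG Glu — identical.
Codon 4: UUA Leu / AAG Lys — nonsynonymous.
Codon 5: CCC Pro / CCC Pro — identical.
Codon 6: GGG Gly / GGA Gly — synonymous.
Codon 7: CCU Pro / CCU Pro — identical.
Codon 8: UCG Ser / UCG Ser — identical.
Codon 9: CUG Leu / CUC Leu — synonymous.
Nonsynonymous differences: 1.

1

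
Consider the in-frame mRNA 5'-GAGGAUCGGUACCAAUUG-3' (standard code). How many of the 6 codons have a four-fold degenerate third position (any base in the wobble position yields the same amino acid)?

1

Codon 1 GAG (Glu): third position 2-fold.
Codon 2 GAU (Asp): third position 2-fold.
Codon 3 CGG (Arg): third position 4-fold.
Codon 4 UAC (Tyr): third position 2-fold.
Codon 5 CAA (Gln): third position 2-fold.
Codon 6 UUG (Leu): third position 2-fold.
Four-fold degenerate third positions: 1.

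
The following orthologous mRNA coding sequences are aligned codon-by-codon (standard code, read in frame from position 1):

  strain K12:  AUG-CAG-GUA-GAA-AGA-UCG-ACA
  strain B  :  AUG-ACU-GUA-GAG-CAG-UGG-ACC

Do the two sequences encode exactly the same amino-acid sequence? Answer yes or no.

no

Codon 1: AUG Met / AUG Met — identical.
Codon 2: CAG Gln / ACU Thr — nonsynonymous.
Codon 3: GUA Val / GUA Val — identical.
Codon 4: GAA Glu / GAG Glu — synonymous.
Codon 5: AGA Arg / CAG Gln — nonsynonymous.
Codon 6: UCG Ser / UGG Trp — nonsynonymous.
Codon 7: ACA Thr / ACC Thr — synonymous.
Nonsynonymous differences: 3 → different protein.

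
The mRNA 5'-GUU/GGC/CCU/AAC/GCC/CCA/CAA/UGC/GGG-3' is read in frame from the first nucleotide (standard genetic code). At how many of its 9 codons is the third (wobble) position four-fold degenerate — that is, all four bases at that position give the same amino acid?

Codon 1 GUU (Val): third position 4-fold.
Codon 2 GGC (Gly): third position 4-fold.
Codon 3 CCU (Pro): third position 4-fold.
Codon 4 AAC (Asn): third position 2-fold.
Codon 5 GCC (Ala): third position 4-fold.
Codon 6 CCA (Pro): third position 4-fold.
Codon 7 CAA (Gln): third position 2-fold.
Codon 8 UGC (Cys): third position 2-fold.
Codon 9 GGG (Gly): third position 4-fold.
Four-fold degenerate third positions: 6.

6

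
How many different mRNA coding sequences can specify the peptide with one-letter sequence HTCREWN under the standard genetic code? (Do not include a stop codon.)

His: 2 codons.
Thr: 4 codons.
Cys: 2 codons.
Arg: 6 codons.
Glu: 2 codons.
Trp: 1 codon.
Asn: 2 codons.
2 × 4 × 2 × 6 × 2 × 1 × 2 = 384.

384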